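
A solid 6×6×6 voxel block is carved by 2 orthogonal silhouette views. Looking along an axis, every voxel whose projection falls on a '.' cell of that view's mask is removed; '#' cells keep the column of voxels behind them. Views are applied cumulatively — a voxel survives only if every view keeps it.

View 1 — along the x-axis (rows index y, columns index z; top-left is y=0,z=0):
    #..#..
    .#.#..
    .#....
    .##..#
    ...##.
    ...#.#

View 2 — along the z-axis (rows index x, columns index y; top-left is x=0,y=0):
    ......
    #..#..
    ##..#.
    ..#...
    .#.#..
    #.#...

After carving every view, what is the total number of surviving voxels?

remaining voxels: 20

full grid |V| = 216
carve view 1 (along x, YZ-mask fill 12/36): 72 voxels remain
carve view 2 (along z, XY-mask fill 10/36): 20 voxels remain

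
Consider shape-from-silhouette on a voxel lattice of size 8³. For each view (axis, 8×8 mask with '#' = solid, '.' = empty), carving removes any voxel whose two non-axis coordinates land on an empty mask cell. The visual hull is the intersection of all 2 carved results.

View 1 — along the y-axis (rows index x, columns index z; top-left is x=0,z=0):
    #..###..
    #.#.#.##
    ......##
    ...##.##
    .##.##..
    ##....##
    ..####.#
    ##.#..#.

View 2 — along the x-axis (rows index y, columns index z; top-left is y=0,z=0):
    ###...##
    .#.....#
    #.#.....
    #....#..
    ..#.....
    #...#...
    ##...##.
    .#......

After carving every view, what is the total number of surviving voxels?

start: 8×8×8 = 512 voxels
after view 1 [y-axis, 32 of 64 cells solid] → remaining = 256
after view 2 [x-axis, 19 of 64 cells solid] → remaining = 72

|visual hull| = 72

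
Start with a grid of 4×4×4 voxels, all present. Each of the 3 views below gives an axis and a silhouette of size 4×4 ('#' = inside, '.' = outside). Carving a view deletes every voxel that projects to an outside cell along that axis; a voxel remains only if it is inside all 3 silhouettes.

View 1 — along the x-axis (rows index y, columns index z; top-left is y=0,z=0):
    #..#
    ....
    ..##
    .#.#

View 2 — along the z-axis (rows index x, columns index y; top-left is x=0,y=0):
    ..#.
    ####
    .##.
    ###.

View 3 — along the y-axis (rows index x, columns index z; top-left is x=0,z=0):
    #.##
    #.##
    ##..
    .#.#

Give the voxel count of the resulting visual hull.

|visual hull| = 9

before carving: 64 voxels (4×4×4)
[1] x-view keeps 6 columns → grid now 24
[2] z-view keeps 10 columns → grid now 14
[3] y-view keeps 10 columns → grid now 9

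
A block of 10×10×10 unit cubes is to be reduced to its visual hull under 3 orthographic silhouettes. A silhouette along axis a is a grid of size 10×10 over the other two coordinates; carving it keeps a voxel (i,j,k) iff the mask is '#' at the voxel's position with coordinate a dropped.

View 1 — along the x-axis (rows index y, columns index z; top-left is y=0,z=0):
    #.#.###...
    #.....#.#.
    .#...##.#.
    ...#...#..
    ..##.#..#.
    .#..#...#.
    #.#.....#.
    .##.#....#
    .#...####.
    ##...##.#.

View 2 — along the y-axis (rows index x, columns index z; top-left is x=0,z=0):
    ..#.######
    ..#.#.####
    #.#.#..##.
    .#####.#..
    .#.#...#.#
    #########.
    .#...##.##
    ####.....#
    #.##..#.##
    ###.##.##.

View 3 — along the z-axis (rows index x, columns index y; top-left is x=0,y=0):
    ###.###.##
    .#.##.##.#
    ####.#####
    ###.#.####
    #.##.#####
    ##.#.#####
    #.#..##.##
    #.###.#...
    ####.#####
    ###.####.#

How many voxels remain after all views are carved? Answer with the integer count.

initial block: 10^3 = 1000
[1] x-view keeps 38 columns → grid now 380
[2] y-view keeps 60 columns → grid now 229
[3] z-view keeps 75 columns → grid now 178

178 voxels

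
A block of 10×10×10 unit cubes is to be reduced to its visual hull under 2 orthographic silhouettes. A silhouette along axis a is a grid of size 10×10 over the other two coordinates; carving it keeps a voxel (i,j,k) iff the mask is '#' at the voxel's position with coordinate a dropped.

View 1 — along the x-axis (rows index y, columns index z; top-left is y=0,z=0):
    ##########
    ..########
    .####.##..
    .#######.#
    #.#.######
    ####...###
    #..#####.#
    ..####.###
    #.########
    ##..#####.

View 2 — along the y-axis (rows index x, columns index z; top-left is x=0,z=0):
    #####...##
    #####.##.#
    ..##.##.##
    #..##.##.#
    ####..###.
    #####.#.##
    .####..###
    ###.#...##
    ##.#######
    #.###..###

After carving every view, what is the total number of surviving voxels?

initial block: 10^3 = 1000
  1. axis=0 (YZ plane), |mask|=77  ⇒  voxels=770
  2. axis=1 (XZ plane), |mask|=71  ⇒  voxels=543

voxel count = 543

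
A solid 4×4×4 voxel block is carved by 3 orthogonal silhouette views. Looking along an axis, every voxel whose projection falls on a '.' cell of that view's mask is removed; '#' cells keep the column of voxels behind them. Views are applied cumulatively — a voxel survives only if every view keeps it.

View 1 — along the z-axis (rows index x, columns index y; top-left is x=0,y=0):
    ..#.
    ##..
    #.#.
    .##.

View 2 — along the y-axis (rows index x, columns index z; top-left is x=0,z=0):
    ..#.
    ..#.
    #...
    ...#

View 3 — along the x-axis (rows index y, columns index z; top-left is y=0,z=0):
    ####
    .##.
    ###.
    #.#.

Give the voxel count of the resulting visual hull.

5 voxels

full grid |V| = 64
after view 1 [z-axis, 7 of 16 cells solid] → remaining = 28
after view 2 [y-axis, 4 of 16 cells solid] → remaining = 7
after view 3 [x-axis, 11 of 16 cells solid] → remaining = 5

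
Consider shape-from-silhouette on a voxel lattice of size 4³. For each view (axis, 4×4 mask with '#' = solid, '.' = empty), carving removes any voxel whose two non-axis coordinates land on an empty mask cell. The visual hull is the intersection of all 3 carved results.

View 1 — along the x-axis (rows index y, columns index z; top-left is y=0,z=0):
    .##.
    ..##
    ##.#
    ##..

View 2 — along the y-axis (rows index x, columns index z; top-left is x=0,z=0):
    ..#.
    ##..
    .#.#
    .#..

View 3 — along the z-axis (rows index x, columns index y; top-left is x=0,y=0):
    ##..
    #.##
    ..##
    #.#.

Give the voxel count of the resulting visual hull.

remaining voxels: 12

full grid |V| = 64
V1 x: intersect with YZ mask (9 set) -- 36 left
V2 y: intersect with XZ mask (6 set) -- 15 left
V3 z: intersect with XY mask (9 set) -- 12 left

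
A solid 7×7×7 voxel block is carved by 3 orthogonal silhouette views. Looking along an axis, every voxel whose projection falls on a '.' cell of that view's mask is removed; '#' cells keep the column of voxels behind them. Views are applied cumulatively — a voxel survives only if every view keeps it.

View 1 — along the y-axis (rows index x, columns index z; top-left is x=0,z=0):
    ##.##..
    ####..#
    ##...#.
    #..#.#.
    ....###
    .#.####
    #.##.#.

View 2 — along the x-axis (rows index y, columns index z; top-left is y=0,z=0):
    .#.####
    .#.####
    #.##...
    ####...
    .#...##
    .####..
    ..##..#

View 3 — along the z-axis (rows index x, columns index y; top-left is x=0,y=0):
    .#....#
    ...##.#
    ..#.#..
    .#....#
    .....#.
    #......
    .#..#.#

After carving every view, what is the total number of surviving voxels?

|visual hull| = 30

start: 7×7×7 = 343 voxels
  1. axis=1 (XZ plane), |mask|=27  ⇒  voxels=189
  2. axis=0 (YZ plane), |mask|=27  ⇒  voxels=104
  3. axis=2 (XY plane), |mask|=14  ⇒  voxels=30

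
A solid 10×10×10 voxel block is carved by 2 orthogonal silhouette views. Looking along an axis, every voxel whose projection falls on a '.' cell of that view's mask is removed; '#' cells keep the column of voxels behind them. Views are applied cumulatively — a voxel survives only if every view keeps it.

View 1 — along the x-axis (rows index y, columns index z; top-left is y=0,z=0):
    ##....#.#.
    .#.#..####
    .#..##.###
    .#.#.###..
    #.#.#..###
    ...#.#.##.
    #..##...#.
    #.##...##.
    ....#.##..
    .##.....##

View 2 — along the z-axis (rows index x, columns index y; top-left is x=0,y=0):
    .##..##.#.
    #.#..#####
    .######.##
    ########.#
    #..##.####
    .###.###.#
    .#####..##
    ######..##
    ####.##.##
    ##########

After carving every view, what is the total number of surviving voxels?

|visual hull| = 355

start: 10×10×10 = 1000 voxels
after view 1 [x-axis, 47 of 100 cells solid] → remaining = 470
after view 2 [z-axis, 76 of 100 cells solid] → remaining = 355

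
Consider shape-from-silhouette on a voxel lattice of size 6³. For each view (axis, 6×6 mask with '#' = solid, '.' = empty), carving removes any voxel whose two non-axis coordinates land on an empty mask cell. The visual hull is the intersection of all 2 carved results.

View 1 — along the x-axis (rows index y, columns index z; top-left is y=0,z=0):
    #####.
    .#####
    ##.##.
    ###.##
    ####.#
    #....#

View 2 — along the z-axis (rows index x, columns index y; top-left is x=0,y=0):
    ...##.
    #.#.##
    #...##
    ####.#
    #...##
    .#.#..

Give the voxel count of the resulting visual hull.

full grid |V| = 216
V1 x: intersect with YZ mask (26 set) -- 156 left
V2 z: intersect with XY mask (19 set) -- 81 left

voxel count = 81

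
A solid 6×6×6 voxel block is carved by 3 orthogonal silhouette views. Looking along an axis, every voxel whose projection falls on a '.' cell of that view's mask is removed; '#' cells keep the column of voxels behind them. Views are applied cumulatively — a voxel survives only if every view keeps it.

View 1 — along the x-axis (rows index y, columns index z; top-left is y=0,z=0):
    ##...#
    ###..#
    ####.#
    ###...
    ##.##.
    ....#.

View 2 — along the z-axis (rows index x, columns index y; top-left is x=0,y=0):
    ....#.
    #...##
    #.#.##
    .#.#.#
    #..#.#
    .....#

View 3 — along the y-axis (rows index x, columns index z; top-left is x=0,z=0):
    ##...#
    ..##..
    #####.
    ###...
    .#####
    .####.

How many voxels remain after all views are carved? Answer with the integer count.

start: 6×6×6 = 216 voxels
step 1: project along x, AND mask (20/36) → |grid| = 120
step 2: project along z, AND mask (15/36) → |grid| = 41
step 3: project along y, AND mask (22/36) → |grid| = 26

remaining voxels: 26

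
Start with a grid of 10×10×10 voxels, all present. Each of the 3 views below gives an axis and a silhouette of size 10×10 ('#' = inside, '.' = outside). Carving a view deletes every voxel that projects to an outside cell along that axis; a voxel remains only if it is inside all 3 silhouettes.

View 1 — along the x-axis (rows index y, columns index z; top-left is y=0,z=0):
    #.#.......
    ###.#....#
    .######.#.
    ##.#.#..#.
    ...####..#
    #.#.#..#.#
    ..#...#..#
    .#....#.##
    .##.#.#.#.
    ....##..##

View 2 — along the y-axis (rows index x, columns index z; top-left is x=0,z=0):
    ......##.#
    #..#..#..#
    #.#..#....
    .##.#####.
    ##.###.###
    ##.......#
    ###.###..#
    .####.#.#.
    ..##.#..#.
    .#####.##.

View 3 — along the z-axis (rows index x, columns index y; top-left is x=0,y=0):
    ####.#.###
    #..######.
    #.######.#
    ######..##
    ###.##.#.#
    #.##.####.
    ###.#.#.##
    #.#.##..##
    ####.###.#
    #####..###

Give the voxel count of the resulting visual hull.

|visual hull| = 179

initial block: 10^3 = 1000
step 1: project along x, AND mask (45/100) → |grid| = 450
step 2: project along y, AND mask (52/100) → |grid| = 239
step 3: project along z, AND mask (74/100) → |grid| = 179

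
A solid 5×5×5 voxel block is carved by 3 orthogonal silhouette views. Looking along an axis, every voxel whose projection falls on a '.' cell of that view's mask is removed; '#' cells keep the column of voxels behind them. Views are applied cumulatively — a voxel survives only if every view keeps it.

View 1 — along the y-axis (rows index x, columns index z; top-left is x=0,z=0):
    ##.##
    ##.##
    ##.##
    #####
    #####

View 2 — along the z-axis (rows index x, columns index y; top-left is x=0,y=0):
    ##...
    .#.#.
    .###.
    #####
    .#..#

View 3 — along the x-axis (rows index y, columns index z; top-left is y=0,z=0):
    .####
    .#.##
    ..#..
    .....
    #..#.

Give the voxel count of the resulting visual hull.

full grid |V| = 125
  1. axis=1 (XZ plane), |mask|=22  ⇒  voxels=110
  2. axis=2 (XY plane), |mask|=14  ⇒  voxels=63
  3. axis=0 (YZ plane), |mask|=10  ⇒  voxels=27

voxel count = 27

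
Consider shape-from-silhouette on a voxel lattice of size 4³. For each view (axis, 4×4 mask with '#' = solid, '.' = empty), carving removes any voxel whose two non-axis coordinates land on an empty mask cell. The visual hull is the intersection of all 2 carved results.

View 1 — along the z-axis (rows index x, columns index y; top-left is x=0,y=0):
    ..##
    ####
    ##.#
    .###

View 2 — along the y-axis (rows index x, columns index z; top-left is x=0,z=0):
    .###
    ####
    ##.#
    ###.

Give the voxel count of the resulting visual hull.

|visual hull| = 40

full grid |V| = 64
carve view 1 (along z, XY-mask fill 12/16): 48 voxels remain
carve view 2 (along y, XZ-mask fill 13/16): 40 voxels remain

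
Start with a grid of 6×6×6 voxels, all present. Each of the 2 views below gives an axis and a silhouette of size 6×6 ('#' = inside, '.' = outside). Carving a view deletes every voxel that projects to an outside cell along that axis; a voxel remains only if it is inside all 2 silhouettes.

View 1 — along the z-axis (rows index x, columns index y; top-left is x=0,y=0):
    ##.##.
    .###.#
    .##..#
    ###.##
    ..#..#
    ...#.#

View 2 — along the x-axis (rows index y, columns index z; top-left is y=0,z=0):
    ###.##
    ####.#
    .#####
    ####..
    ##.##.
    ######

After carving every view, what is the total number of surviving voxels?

voxel count = 100

start: 6×6×6 = 216 voxels
step 1: project along z, AND mask (20/36) → |grid| = 120
step 2: project along x, AND mask (29/36) → |grid| = 100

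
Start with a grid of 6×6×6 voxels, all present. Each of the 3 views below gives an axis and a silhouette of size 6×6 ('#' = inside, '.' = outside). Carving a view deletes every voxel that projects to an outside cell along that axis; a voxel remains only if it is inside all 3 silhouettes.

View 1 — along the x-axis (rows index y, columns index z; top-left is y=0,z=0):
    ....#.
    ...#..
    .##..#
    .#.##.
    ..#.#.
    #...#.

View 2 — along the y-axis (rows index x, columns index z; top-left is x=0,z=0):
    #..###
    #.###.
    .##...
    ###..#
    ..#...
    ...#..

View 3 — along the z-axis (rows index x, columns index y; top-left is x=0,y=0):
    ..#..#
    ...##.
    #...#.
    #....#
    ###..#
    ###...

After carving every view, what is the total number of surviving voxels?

voxel count = 11

initial block: 6^3 = 216
after view 1 [x-axis, 12 of 36 cells solid] → remaining = 72
after view 2 [y-axis, 16 of 36 cells solid] → remaining = 31
after view 3 [z-axis, 15 of 36 cells solid] → remaining = 11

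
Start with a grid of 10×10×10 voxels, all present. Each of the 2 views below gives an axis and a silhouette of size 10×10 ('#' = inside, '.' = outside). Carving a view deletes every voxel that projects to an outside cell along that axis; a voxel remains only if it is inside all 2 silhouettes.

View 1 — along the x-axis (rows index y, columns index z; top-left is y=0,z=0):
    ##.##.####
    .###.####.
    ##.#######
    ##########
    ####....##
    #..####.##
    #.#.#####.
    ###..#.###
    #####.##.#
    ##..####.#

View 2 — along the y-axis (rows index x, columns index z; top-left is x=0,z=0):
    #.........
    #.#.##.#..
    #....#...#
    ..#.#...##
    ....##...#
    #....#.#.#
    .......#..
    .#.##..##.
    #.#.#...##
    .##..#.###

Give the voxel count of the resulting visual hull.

282 voxels

start: 10×10×10 = 1000 voxels
  1. axis=0 (YZ plane), |mask|=76  ⇒  voxels=760
  2. axis=1 (XZ plane), |mask|=37  ⇒  voxels=282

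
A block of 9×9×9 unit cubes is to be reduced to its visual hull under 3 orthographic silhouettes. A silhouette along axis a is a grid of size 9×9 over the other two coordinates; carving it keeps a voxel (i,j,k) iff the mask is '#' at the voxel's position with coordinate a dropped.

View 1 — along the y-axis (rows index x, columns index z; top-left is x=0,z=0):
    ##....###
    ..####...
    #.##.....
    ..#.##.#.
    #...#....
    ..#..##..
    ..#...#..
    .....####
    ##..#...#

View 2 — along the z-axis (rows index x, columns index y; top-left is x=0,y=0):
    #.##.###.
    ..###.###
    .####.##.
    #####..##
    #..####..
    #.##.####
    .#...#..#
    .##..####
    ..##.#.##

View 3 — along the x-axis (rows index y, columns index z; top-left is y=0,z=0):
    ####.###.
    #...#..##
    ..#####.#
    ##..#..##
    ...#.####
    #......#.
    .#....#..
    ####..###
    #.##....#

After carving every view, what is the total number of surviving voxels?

|visual hull| = 91

before carving: 729 voxels (9×9×9)
after view 1 [y-axis, 31 of 81 cells solid] → remaining = 279
after view 2 [z-axis, 51 of 81 cells solid] → remaining = 181
after view 3 [x-axis, 42 of 81 cells solid] → remaining = 91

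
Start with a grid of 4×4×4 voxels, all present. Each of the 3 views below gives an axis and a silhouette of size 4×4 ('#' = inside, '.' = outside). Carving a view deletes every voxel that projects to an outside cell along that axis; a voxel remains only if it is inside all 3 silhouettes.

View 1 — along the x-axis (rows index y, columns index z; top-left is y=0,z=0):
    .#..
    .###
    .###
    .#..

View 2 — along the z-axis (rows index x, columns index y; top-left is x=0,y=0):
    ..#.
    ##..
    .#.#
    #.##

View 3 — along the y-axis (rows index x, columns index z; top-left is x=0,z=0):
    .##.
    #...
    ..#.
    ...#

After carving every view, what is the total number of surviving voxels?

full grid |V| = 64
carve view 1 (along x, YZ-mask fill 8/16): 32 voxels remain
carve view 2 (along z, XY-mask fill 8/16): 16 voxels remain
carve view 3 (along y, XZ-mask fill 5/16): 4 voxels remain

remaining voxels: 4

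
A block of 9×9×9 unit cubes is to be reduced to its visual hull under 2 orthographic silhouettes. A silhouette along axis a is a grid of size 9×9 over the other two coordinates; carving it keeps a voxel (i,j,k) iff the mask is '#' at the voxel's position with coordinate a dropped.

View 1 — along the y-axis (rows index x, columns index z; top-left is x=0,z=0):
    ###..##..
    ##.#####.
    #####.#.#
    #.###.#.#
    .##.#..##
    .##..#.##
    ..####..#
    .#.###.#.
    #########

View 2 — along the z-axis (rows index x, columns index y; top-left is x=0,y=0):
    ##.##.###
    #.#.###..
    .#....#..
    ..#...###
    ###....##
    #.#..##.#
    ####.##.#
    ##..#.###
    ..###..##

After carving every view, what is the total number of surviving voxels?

before carving: 729 voxels (9×9×9)
V1 y: intersect with XZ mask (54 set) -- 486 left
V2 z: intersect with XY mask (46 set) -- 268 left

voxel count = 268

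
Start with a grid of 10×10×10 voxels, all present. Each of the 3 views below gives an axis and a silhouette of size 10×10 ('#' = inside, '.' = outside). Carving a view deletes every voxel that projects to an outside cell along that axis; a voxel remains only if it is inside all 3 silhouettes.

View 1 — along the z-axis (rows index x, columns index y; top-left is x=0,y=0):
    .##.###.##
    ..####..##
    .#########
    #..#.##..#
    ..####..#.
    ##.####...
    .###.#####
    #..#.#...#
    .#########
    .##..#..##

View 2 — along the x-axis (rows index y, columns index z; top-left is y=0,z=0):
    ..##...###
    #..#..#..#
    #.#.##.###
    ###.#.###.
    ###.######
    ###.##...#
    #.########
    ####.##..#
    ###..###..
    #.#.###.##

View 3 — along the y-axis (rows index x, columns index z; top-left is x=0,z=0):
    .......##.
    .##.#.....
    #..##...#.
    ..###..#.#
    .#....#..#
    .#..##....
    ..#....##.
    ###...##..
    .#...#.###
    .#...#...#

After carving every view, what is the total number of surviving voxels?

initial block: 10^3 = 1000
  1. axis=2 (XY plane), |mask|=64  ⇒  voxels=640
  2. axis=0 (YZ plane), |mask|=67  ⇒  voxels=431
  3. axis=1 (XZ plane), |mask|=36  ⇒  voxels=151

remaining voxels: 151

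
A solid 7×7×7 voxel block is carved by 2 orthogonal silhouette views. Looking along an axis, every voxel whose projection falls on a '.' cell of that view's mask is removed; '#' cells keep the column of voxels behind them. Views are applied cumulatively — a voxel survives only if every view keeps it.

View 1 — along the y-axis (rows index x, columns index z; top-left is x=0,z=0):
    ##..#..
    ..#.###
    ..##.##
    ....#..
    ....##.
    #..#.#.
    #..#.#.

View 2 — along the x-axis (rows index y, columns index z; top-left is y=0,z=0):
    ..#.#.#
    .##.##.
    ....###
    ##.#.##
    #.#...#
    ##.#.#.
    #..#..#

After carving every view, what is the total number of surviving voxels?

72 voxels

start: 7×7×7 = 343 voxels
carve view 1 (along y, XZ-mask fill 20/49): 140 voxels remain
carve view 2 (along x, YZ-mask fill 25/49): 72 voxels remain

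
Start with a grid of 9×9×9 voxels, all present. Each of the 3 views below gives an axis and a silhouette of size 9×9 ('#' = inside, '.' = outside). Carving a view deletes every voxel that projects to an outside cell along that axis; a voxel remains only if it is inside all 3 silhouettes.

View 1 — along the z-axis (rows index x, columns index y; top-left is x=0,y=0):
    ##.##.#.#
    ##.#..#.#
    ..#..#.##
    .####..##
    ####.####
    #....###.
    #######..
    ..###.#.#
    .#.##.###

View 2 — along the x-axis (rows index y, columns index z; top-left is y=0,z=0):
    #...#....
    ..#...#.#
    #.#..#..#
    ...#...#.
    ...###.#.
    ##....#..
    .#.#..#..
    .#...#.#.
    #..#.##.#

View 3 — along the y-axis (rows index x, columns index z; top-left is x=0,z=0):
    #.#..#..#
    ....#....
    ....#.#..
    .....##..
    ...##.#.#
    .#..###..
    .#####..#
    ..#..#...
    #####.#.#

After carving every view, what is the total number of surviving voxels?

voxel count = 65

initial block: 9^3 = 729
step 1: project along z, AND mask (51/81) → |grid| = 459
step 2: project along x, AND mask (29/81) → |grid| = 165
step 3: project along y, AND mask (32/81) → |grid| = 65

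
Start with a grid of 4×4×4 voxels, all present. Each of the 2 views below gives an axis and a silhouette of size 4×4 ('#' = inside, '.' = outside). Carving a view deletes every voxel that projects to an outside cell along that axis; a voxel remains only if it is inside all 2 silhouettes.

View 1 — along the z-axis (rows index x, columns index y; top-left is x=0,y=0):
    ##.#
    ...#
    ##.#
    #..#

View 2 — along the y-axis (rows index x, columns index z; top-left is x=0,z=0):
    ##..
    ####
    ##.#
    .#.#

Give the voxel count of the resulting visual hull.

full grid |V| = 64
after view 1 [z-axis, 9 of 16 cells solid] → remaining = 36
after view 2 [y-axis, 11 of 16 cells solid] → remaining = 23

remaining voxels: 23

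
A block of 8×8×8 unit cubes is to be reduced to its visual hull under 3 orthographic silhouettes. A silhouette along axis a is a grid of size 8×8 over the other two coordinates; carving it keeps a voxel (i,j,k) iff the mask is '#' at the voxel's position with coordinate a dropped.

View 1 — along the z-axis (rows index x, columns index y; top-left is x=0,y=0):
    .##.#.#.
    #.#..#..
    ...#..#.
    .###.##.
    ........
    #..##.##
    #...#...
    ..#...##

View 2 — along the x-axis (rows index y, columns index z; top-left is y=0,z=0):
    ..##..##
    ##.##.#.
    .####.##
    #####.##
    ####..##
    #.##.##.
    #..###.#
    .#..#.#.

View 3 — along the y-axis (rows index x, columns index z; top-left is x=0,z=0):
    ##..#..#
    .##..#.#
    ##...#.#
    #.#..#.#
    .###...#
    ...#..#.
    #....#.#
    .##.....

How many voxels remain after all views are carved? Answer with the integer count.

51 voxels

initial block: 8^3 = 512
V1 z: intersect with XY mask (24 set) -- 192 left
V2 x: intersect with YZ mask (41 set) -- 126 left
V3 y: intersect with XZ mask (27 set) -- 51 left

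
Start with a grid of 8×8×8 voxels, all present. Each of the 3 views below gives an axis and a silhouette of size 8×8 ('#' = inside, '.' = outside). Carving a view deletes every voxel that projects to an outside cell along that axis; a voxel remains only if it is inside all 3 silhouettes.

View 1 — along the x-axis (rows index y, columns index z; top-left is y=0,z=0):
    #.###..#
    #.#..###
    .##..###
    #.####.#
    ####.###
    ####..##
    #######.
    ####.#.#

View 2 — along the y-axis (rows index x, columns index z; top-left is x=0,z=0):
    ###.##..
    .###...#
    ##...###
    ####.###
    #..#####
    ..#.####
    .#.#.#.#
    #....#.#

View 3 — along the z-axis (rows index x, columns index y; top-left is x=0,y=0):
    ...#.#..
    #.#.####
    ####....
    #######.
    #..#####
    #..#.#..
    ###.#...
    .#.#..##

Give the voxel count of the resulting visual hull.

before carving: 512 voxels (8×8×8)
step 1: project along x, AND mask (47/64) → |grid| = 376
step 2: project along y, AND mask (39/64) → |grid| = 236
step 3: project along z, AND mask (36/64) → |grid| = 138

138 voxels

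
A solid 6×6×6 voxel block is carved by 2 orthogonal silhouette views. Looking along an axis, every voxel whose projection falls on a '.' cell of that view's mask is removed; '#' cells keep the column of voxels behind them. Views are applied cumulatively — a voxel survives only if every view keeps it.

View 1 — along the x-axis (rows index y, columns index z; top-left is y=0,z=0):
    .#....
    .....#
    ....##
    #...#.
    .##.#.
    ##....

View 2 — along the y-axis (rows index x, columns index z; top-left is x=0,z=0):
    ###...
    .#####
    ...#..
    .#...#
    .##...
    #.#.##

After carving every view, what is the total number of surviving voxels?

full grid |V| = 216
  1. axis=0 (YZ plane), |mask|=11  ⇒  voxels=66
  2. axis=1 (XZ plane), |mask|=17  ⇒  voxels=32

32 voxels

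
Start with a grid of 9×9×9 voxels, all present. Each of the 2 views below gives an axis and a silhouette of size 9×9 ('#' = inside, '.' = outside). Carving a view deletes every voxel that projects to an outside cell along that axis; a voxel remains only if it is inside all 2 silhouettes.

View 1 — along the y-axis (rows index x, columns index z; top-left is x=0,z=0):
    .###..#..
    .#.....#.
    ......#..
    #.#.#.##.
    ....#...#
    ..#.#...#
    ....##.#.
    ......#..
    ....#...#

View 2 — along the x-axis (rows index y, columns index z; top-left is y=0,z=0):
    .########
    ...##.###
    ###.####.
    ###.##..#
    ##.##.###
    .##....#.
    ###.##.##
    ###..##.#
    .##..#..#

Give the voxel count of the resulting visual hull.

full grid |V| = 729
carve view 1 (along y, XZ-mask fill 23/81): 207 voxels remain
carve view 2 (along x, YZ-mask fill 53/81): 140 voxels remain

voxel count = 140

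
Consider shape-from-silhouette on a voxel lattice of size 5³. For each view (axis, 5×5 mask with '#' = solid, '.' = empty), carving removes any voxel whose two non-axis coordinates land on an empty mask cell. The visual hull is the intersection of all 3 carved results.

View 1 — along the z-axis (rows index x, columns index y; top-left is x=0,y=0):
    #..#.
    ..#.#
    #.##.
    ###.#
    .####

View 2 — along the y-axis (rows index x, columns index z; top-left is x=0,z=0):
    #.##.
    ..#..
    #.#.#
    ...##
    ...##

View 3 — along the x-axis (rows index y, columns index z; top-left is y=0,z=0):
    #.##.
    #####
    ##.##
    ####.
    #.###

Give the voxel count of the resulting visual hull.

|visual hull| = 27

initial block: 5^3 = 125
step 1: project along z, AND mask (15/25) → |grid| = 75
step 2: project along y, AND mask (11/25) → |grid| = 33
step 3: project along x, AND mask (20/25) → |grid| = 27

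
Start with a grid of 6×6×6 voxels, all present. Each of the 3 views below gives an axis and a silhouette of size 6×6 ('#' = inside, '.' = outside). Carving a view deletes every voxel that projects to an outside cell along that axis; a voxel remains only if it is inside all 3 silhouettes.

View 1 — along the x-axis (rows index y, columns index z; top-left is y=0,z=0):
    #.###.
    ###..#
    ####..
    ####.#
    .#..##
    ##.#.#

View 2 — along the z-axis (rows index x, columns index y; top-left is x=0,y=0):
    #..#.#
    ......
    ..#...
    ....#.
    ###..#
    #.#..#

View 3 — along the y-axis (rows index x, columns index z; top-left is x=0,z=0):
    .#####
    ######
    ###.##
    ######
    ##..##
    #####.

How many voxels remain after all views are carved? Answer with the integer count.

|visual hull| = 37

full grid |V| = 216
[1] x-view keeps 24 columns → grid now 144
[2] z-view keeps 12 columns → grid now 48
[3] y-view keeps 31 columns → grid now 37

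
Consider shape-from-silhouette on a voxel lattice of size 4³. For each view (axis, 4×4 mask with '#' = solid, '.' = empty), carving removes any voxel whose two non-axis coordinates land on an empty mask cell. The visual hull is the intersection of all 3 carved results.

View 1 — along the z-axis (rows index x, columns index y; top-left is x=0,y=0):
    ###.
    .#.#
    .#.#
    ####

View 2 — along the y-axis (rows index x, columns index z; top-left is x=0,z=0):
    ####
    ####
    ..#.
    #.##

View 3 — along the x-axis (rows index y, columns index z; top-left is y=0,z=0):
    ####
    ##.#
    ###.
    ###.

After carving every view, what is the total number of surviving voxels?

26 voxels

full grid |V| = 64
[1] z-view keeps 11 columns → grid now 44
[2] y-view keeps 12 columns → grid now 34
[3] x-view keeps 13 columns → grid now 26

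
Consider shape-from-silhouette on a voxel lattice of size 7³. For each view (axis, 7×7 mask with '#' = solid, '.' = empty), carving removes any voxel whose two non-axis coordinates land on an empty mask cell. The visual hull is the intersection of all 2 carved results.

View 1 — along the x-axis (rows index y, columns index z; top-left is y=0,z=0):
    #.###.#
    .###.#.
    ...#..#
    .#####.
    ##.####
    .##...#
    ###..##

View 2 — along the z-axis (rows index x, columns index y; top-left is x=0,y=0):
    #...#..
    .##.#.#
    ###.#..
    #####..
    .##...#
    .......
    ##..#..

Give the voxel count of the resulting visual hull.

start: 7×7×7 = 343 voxels
V1 x: intersect with YZ mask (30 set) -- 210 left
V2 z: intersect with XY mask (21 set) -- 93 left

|visual hull| = 93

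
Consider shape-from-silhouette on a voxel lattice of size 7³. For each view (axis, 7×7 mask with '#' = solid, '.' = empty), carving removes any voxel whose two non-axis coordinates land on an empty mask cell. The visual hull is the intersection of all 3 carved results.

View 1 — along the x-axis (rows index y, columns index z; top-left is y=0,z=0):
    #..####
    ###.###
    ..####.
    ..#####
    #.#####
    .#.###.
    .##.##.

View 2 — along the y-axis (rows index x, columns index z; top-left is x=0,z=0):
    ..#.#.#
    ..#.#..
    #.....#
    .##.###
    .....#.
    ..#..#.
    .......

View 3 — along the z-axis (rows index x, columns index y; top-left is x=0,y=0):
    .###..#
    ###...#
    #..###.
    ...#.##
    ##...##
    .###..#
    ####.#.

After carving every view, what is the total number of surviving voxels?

full grid |V| = 343
after view 1 [x-axis, 34 of 49 cells solid] → remaining = 238
after view 2 [y-axis, 15 of 49 cells solid] → remaining = 80
after view 3 [z-axis, 28 of 49 cells solid] → remaining = 45

remaining voxels: 45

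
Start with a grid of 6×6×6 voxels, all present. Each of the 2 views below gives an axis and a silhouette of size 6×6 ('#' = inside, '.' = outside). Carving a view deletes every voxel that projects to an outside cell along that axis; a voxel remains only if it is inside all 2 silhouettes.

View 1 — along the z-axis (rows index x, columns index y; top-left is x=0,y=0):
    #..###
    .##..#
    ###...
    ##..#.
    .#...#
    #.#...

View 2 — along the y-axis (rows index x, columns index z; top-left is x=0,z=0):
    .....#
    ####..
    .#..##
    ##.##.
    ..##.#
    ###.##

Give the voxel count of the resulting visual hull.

before carving: 216 voxels (6×6×6)
  1. axis=2 (XY plane), |mask|=17  ⇒  voxels=102
  2. axis=1 (XZ plane), |mask|=20  ⇒  voxels=53

voxel count = 53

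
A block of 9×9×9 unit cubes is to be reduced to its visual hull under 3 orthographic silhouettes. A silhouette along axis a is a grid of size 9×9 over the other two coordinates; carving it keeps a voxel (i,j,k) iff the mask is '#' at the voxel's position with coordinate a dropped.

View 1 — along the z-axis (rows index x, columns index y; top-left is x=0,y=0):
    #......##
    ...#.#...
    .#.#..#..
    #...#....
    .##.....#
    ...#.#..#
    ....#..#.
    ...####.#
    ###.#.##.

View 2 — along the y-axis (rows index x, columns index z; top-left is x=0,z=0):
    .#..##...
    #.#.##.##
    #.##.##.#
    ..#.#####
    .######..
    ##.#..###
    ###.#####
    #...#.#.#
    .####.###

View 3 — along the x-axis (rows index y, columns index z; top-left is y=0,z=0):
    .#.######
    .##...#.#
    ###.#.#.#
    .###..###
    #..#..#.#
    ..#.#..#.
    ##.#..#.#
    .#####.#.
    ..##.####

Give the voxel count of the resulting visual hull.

remaining voxels: 98

start: 9×9×9 = 729 voxels
carve view 1 (along z, XY-mask fill 29/81): 261 voxels remain
carve view 2 (along y, XZ-mask fill 52/81): 165 voxels remain
carve view 3 (along x, YZ-mask fill 47/81): 98 voxels remain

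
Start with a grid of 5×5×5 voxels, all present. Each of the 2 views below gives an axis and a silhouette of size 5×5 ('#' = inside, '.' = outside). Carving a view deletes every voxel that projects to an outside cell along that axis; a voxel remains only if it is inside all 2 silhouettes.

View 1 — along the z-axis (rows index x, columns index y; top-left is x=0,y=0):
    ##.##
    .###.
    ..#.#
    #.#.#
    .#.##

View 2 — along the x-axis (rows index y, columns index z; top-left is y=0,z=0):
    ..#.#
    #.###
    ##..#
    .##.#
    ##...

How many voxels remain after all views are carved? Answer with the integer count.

initial block: 5^3 = 125
step 1: project along z, AND mask (15/25) → |grid| = 75
step 2: project along x, AND mask (14/25) → |grid| = 42

remaining voxels: 42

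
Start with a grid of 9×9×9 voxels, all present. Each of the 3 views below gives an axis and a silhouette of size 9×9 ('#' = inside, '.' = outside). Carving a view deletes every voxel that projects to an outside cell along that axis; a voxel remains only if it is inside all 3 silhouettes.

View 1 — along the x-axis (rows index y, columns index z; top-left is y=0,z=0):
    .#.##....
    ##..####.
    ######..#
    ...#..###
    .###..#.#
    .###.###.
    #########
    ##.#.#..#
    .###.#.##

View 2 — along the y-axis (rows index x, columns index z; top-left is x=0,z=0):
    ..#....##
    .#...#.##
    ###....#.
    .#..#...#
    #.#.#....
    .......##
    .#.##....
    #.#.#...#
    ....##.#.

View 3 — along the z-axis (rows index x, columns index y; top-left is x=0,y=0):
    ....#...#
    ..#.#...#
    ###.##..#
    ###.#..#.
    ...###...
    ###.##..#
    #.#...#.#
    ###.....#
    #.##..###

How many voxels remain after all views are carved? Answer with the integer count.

initial block: 9^3 = 729
step 1: project along x, AND mask (51/81) → |grid| = 459
step 2: project along y, AND mask (29/81) → |grid| = 159
step 3: project along z, AND mask (39/81) → |grid| = 78

|visual hull| = 78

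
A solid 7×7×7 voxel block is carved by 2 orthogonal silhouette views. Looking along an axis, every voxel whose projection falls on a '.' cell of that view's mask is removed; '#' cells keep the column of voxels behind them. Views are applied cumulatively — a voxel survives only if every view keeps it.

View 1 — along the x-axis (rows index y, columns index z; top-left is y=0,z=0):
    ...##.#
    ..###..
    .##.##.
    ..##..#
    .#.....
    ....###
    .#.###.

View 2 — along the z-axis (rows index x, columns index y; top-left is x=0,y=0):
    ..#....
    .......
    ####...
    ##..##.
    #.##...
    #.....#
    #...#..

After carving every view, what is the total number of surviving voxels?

48 voxels

full grid |V| = 343
carve view 1 (along x, YZ-mask fill 21/49): 147 voxels remain
carve view 2 (along z, XY-mask fill 16/49): 48 voxels remain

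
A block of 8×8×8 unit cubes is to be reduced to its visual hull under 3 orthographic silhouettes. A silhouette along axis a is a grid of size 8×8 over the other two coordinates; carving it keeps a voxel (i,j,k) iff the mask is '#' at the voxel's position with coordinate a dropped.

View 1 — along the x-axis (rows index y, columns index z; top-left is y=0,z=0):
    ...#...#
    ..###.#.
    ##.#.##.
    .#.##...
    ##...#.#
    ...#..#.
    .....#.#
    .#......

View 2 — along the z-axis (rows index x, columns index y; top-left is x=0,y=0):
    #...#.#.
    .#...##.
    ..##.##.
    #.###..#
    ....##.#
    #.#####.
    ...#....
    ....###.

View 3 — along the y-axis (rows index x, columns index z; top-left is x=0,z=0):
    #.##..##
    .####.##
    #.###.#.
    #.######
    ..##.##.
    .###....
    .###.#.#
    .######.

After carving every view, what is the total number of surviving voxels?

before carving: 512 voxels (8×8×8)
carve view 1 (along x, YZ-mask fill 23/64): 184 voxels remain
carve view 2 (along z, XY-mask fill 28/64): 79 voxels remain
carve view 3 (along y, XZ-mask fill 41/64): 47 voxels remain

remaining voxels: 47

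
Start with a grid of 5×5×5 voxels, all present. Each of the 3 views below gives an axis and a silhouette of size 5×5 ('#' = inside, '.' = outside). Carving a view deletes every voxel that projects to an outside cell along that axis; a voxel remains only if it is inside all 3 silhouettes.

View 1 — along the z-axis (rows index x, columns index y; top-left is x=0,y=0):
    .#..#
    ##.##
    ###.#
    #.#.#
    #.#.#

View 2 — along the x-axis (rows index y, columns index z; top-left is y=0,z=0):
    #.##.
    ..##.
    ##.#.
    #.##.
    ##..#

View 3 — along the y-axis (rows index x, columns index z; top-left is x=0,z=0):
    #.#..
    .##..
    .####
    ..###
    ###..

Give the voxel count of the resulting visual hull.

start: 5×5×5 = 125 voxels
carve view 1 (along z, XY-mask fill 16/25): 80 voxels remain
carve view 2 (along x, YZ-mask fill 14/25): 45 voxels remain
carve view 3 (along y, XZ-mask fill 14/25): 24 voxels remain

24 voxels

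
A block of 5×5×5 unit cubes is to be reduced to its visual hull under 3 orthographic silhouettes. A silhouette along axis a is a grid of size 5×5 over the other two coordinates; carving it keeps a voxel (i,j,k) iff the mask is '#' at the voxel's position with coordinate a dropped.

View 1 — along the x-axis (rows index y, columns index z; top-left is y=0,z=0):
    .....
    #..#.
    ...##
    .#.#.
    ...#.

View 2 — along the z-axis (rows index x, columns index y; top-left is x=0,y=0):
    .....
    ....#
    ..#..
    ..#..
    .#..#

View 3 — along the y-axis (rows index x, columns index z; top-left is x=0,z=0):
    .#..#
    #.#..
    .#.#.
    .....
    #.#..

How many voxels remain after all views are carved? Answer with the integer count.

full grid |V| = 125
step 1: project along x, AND mask (7/25) → |grid| = 35
step 2: project along z, AND mask (5/25) → |grid| = 8
step 3: project along y, AND mask (8/25) → |grid| = 2

remaining voxels: 2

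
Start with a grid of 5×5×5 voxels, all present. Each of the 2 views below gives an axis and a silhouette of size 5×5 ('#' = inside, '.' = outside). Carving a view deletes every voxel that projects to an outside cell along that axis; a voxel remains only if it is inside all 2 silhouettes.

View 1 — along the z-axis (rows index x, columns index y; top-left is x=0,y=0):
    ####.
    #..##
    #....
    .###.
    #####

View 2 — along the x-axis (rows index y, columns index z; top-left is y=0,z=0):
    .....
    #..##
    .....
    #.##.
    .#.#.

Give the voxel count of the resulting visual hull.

|visual hull| = 25

initial block: 5^3 = 125
step 1: project along z, AND mask (16/25) → |grid| = 80
step 2: project along x, AND mask (8/25) → |grid| = 25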